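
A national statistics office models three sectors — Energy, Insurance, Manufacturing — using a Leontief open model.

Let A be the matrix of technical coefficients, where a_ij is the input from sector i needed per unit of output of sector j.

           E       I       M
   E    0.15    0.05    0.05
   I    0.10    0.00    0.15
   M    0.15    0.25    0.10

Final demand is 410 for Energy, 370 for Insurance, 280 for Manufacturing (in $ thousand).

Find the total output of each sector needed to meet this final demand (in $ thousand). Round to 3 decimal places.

x_E = 544.000, x_I = 505.739, x_M = 542.261

I − A =
  [   0.85    -0.05    -0.05]
  [  -0.10     1.00    -0.15]
  [  -0.15    -0.25     0.90]
Cofactors of I−A, C_ij = (−1)^(i+j)·(minor ij) (rows/columns in the sector order above):
  C_11 = (1.00)(0.90) − (-0.15)(-0.25) = 0.8625
  C_12 = −[(-0.10)(0.90) − (-0.15)(-0.15)] = 0.1125
  C_13 = (-0.10)(-0.25) − (1.00)(-0.15) = 0.1750
  C_21 = −[(-0.05)(0.90) − (-0.05)(-0.25)] = 0.0575
  C_22 = (0.85)(0.90) − (-0.05)(-0.15) = 0.7575
  C_23 = −[(0.85)(-0.25) − (-0.05)(-0.15)] = 0.2200
  C_31 = (-0.05)(-0.15) − (-0.05)(1.00) = 0.0575
  C_32 = −[(0.85)(-0.15) − (-0.05)(-0.10)] = 0.1325
  C_33 = (0.85)(1.00) − (-0.05)(-0.10) = 0.8450
det(I−A) = Σ_j (I−A)_1j·C_1j = (0.85)(0.8625) + (-0.05)(0.1125) + (-0.05)(0.1750) = 0.71875
adj(I−A) = Cᵀ =
  [ 0.8625   0.0575   0.0575]
  [ 0.1125   0.7575   0.1325]
  [ 0.1750   0.2200   0.8450]
(I − A)⁻¹ = adj(I−A) / det(I−A) ≈
  [   1.2000     0.0800     0.0800]
  [   0.1565     1.0539     0.1843]
  [   0.2435     0.3061     1.1757]
x = (I − A)⁻¹ d = adj(I−A)·d / det(I−A), with det(I−A) = 0.71875:
  x_E = (0.8625·410 + 0.0575·370 + 0.0575·280) / 0.71875 = 391.00 / 0.71875 = 544.000
  x_I = (0.1125·410 + 0.7575·370 + 0.1325·280) / 0.71875 = 363.50 / 0.71875 ≈ 505.739
  x_M = (0.1750·410 + 0.2200·370 + 0.8450·280) / 0.71875 = 389.75 / 0.71875 ≈ 542.261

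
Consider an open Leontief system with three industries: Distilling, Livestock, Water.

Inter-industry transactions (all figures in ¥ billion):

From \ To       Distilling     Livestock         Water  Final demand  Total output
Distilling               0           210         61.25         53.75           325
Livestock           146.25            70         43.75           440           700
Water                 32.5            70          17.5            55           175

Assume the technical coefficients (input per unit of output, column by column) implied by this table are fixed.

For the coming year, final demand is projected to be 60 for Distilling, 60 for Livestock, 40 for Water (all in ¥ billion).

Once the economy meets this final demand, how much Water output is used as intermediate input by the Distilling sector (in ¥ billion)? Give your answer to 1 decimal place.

Technical coefficients a_ij = z_ij / X_j:
  a_DD = 0/325 = 0.00, a_LD = 146.25/325 = 0.45, a_WD = 32.5/325 = 0.10
  a_DL = 210/700 = 0.30, a_LL = 70/700 = 0.10, a_WL = 70/700 = 0.10
  a_DW = 61.25/175 = 0.35, a_LW = 43.75/175 = 0.25, a_WW = 17.5/175 = 0.10
I − A =
  [   1.00    -0.30    -0.35]
  [  -0.45     0.90    -0.25]
  [  -0.10    -0.10     0.90]
Cofactors of I−A, C_ij = (−1)^(i+j)·(minor ij) (rows/columns in the sector order above):
  C_11 = (0.90)(0.90) − (-0.25)(-0.10) = 0.7850
  C_12 = −[(-0.45)(0.90) − (-0.25)(-0.10)] = 0.4300
  C_13 = (-0.45)(-0.10) − (0.90)(-0.10) = 0.1350
  C_21 = −[(-0.30)(0.90) − (-0.35)(-0.10)] = 0.3050
  C_22 = (1.00)(0.90) − (-0.35)(-0.10) = 0.8650
  C_23 = −[(1.00)(-0.10) − (-0.30)(-0.10)] = 0.1300
  C_31 = (-0.30)(-0.25) − (-0.35)(0.90) = 0.3900
  C_32 = −[(1.00)(-0.25) − (-0.35)(-0.45)] = 0.4075
  C_33 = (1.00)(0.90) − (-0.30)(-0.45) = 0.7650
det(I−A) = Σ_j (I−A)_1j·C_1j = (1.00)(0.7850) + (-0.30)(0.4300) + (-0.35)(0.1350) = 0.60875
adj(I−A) = Cᵀ =
  [ 0.7850   0.3050   0.3900]
  [ 0.4300   0.8650   0.4075]
  [ 0.1350   0.1300   0.7650]
(I − A)⁻¹ = adj(I−A) / det(I−A) ≈
  [   1.2895     0.5010     0.6407]
  [   0.7064     1.4209     0.6694]
  [   0.2218     0.2136     1.2567]
First solve x = (I − A)⁻¹ d = adj(I−A)·d / det(I−A); in particular x_D = (0.7850·60 + 0.3050·60 + 0.3900·40) / 0.60875 = 81.00 / 0.60875 ≈ 133.060.
Intermediate flow from W to D: z_WD = a_WD · x_D = 0.10 × 81.00 / 0.60875 = 8.10 / 0.60875 ≈ 13.3.

z_WD = 13.3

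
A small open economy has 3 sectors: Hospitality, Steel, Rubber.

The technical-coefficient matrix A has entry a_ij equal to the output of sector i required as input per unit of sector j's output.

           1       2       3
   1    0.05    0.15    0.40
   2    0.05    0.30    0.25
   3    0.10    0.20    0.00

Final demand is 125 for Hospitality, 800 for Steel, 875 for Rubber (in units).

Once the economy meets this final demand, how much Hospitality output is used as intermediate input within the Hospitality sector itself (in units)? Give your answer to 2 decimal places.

z_11 = 47.28

I − A =
  [   0.95    -0.15    -0.40]
  [  -0.05     0.70    -0.25]
  [  -0.10    -0.20     1.00]
Cofactors of I−A, C_ij = (−1)^(i+j)·(minor ij) (rows/columns in the sector order above):
  C_11 = (0.70)(1.00) − (-0.25)(-0.20) = 0.6500
  C_12 = −[(-0.05)(1.00) − (-0.25)(-0.10)] = 0.0750
  C_13 = (-0.05)(-0.20) − (0.70)(-0.10) = 0.0800
  C_21 = −[(-0.15)(1.00) − (-0.40)(-0.20)] = 0.2300
  C_22 = (0.95)(1.00) − (-0.40)(-0.10) = 0.9100
  C_23 = −[(0.95)(-0.20) − (-0.15)(-0.10)] = 0.2050
  C_31 = (-0.15)(-0.25) − (-0.40)(0.70) = 0.3175
  C_32 = −[(0.95)(-0.25) − (-0.40)(-0.05)] = 0.2575
  C_33 = (0.95)(0.70) − (-0.15)(-0.05) = 0.6575
det(I−A) = Σ_j (I−A)_1j·C_1j = (0.95)(0.6500) + (-0.15)(0.0750) + (-0.40)(0.0800) = 0.57425
adj(I−A) = Cᵀ =
  [ 0.6500   0.2300   0.3175]
  [ 0.0750   0.9100   0.2575]
  [ 0.0800   0.2050   0.6575]
(I − A)⁻¹ = adj(I−A) / det(I−A) ≈
  [   1.1319     0.4005     0.5529]
  [   0.1306     1.5847     0.4484]
  [   0.1393     0.3570     1.1450]
First solve x = (I − A)⁻¹ d = adj(I−A)·d / det(I−A); in particular x_1 = (0.6500·125 + 0.2300·800 + 0.3175·875) / 0.57425 = 543.0625 / 0.57425 ≈ 945.6900.
Intermediate flow from 1 to 1: z_11 = a_11 · x_1 = 0.05 × 543.0625 / 0.57425 = 27.153125 / 0.57425 ≈ 47.28.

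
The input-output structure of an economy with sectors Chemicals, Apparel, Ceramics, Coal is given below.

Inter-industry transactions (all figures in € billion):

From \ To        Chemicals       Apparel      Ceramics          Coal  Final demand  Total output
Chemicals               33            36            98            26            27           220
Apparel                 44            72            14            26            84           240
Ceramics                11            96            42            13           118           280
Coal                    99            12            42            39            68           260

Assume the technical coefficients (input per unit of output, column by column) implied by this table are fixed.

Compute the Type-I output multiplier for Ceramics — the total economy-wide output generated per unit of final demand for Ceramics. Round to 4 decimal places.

Technical coefficients a_ij = z_ij / X_j:
  a_11 = 33/220 = 0.15, a_21 = 44/220 = 0.20, a_31 = 11/220 = 0.05, a_41 = 99/220 = 0.45
  a_12 = 36/240 = 0.15, a_22 = 72/240 = 0.30, a_32 = 96/240 = 0.40, a_42 = 12/240 = 0.05
  a_13 = 98/280 = 0.35, a_23 = 14/280 = 0.05, a_33 = 42/280 = 0.15, a_43 = 42/280 = 0.15
  a_14 = 26/260 = 0.10, a_24 = 26/260 = 0.10, a_34 = 13/260 = 0.05, a_44 = 39/260 = 0.15
I − A =
  [   0.85    -0.15    -0.35    -0.10]
  [  -0.20     0.70    -0.05    -0.10]
  [  -0.05    -0.40     0.85    -0.05]
  [  -0.45    -0.05    -0.15     0.85]
Compute the cofactors C_ij = (−1)^(i+j)·(3×3 minor ij) of I−A; the adjugate is their transpose:
adj(I−A) = Cᵀ =
  [ 0.473125   0.237375   0.225875   0.096875]
  [ 0.185250   0.546000   0.124875   0.093375]
  [ 0.131750   0.283125   0.436750   0.074500]
  [ 0.284625   0.207750   0.204000   0.422625]
det(I−A) = Σ_j (I−A)_1j·C_1j = (0.85)(0.473125) + (-0.15)(0.185250) + (-0.35)(0.131750) + (-0.10)(0.284625) = 0.29979375
(I − A)⁻¹ = adj(I−A) / det(I−A) ≈
  [   1.57817     0.79179     0.75343     0.32314]
  [   0.61792     1.82125     0.41654     0.31146]
  [   0.43947     0.94440     1.45683     0.24850]
  [   0.94940     0.69298     0.68047     1.40972]
The output multiplier for sector j is the column-j sum of the Leontief inverse (I − A)⁻¹ = adj(I−A) / det(I−A).
Column 3 of adj(I−A): (0.225875, 0.124875, 0.436750, 0.204000); det(I−A) = 0.29979375.
m_3 = (0.225875 + 0.124875 + 0.436750 + 0.204000) / 0.29979375 = 0.9915 / 0.29979375 ≈ 3.3073.

m_3 = 3.3073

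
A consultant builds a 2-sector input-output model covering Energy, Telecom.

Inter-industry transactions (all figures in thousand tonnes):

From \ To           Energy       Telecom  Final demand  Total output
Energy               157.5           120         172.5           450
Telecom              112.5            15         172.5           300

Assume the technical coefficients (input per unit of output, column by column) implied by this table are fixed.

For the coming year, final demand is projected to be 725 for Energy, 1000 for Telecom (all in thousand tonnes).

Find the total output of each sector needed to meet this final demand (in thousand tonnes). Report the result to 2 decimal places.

x_1 = 2103.86, x_2 = 1606.28

Technical coefficients a_ij = z_ij / X_j:
  a_11 = 157.5/450 = 0.35, a_21 = 112.5/450 = 0.25
  a_12 = 120/300 = 0.40, a_22 = 15/300 = 0.05
I − A =
  [   0.65    -0.40]
  [  -0.25     0.95]
det(I−A) = (0.65)(0.95) − (-0.40)(-0.25) = 0.5175
adj(I−A) = [[0.95, 0.40], [0.25, 0.65]]
(I − A)⁻¹ = adj(I−A) / det(I−A) ≈
  [   1.8357     0.7729]
  [   0.4831     1.2560]
x = (I − A)⁻¹ d = adj(I−A)·d / det(I−A), with det(I−A) = 0.5175:
  x_1 = (0.95·725 + 0.40·1000) / 0.5175 = 1088.75 / 0.5175 ≈ 2103.86
  x_2 = (0.25·725 + 0.65·1000) / 0.5175 = 831.25 / 0.5175 ≈ 1606.28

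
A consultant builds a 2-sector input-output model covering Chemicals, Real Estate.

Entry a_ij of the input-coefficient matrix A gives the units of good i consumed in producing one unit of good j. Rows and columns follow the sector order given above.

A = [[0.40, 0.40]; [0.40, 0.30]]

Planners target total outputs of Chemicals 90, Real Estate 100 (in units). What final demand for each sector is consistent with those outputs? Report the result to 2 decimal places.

d_1 = 14.00, d_2 = 34.00

I − A =
  [   0.60    -0.40]
  [  -0.40     0.70]
d = (I − A) x:
  d_1 = (+0.60)·90 + (-0.40)·100 = 14.00
  d_2 = (-0.40)·90 + (+0.70)·100 = 34.00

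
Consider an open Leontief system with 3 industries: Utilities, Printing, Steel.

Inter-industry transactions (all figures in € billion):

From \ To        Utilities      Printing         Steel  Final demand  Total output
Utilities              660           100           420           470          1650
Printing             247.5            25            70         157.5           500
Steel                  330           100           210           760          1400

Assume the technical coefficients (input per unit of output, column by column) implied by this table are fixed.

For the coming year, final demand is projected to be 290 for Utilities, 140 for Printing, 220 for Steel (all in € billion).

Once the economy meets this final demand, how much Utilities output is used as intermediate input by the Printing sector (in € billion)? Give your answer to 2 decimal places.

Technical coefficients a_ij = z_ij / X_j:
  a_11 = 660/1650 = 0.40, a_21 = 247.5/1650 = 0.15, a_31 = 330/1650 = 0.20
  a_12 = 100/500 = 0.20, a_22 = 25/500 = 0.05, a_32 = 100/500 = 0.20
  a_13 = 420/1400 = 0.30, a_23 = 70/1400 = 0.05, a_33 = 210/1400 = 0.15
I − A =
  [   0.60    -0.20    -0.30]
  [  -0.15     0.95    -0.05]
  [  -0.20    -0.20     0.85]
Cofactors of I−A, C_ij = (−1)^(i+j)·(minor ij) (rows/columns in the sector order above):
  C_11 = (0.95)(0.85) − (-0.05)(-0.20) = 0.7975
  C_12 = −[(-0.15)(0.85) − (-0.05)(-0.20)] = 0.1375
  C_13 = (-0.15)(-0.20) − (0.95)(-0.20) = 0.2200
  C_21 = −[(-0.20)(0.85) − (-0.30)(-0.20)] = 0.2300
  C_22 = (0.60)(0.85) − (-0.30)(-0.20) = 0.4500
  C_23 = −[(0.60)(-0.20) − (-0.20)(-0.20)] = 0.1600
  C_31 = (-0.20)(-0.05) − (-0.30)(0.95) = 0.2950
  C_32 = −[(0.60)(-0.05) − (-0.30)(-0.15)] = 0.0750
  C_33 = (0.60)(0.95) − (-0.20)(-0.15) = 0.5400
det(I−A) = Σ_j (I−A)_1j·C_1j = (0.60)(0.7975) + (-0.20)(0.1375) + (-0.30)(0.2200) = 0.3850
adj(I−A) = Cᵀ =
  [ 0.7975   0.2300   0.2950]
  [ 0.1375   0.4500   0.0750]
  [ 0.2200   0.1600   0.5400]
(I − A)⁻¹ = adj(I−A) / det(I−A) ≈
  [   2.0714     0.5974     0.7662]
  [   0.3571     1.1688     0.1948]
  [   0.5714     0.4156     1.4026]
First solve x = (I − A)⁻¹ d = adj(I−A)·d / det(I−A); in particular x_2 = (0.1375·290 + 0.4500·140 + 0.0750·220) / 0.3850 = 119.375 / 0.3850 ≈ 310.0649.
Intermediate flow from 1 to 2: z_12 = a_12 · x_2 = 0.20 × 119.375 / 0.3850 = 23.875 / 0.3850 ≈ 62.01.

z_12 = 62.01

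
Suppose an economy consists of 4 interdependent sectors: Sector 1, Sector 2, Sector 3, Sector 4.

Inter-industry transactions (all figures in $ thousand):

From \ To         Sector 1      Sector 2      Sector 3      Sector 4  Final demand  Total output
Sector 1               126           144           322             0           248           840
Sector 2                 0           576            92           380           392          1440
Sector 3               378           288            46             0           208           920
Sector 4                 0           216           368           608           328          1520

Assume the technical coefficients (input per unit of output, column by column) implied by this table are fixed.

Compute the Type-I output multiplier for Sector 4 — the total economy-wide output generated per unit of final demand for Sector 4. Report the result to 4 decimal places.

m_4 = 3.5725

Technical coefficients a_ij = z_ij / X_j:
  a_11 = 126/840 = 0.15, a_21 = 0/840 = 0.00, a_31 = 378/840 = 0.45, a_41 = 0/840 = 0.00
  a_12 = 144/1440 = 0.10, a_22 = 576/1440 = 0.40, a_32 = 288/1440 = 0.20, a_42 = 216/1440 = 0.15
  a_13 = 322/920 = 0.35, a_23 = 92/920 = 0.10, a_33 = 46/920 = 0.05, a_43 = 368/920 = 0.40
  a_14 = 0/1520 = 0.00, a_24 = 380/1520 = 0.25, a_34 = 0/1520 = 0.00, a_44 = 608/1520 = 0.40
I − A =
  [   0.85    -0.10    -0.35     0.00]
  [   0.00     0.60    -0.10    -0.25]
  [  -0.45    -0.20     0.95     0.00]
  [   0.00    -0.15    -0.40     0.60]
Compute the cofactors C_ij = (−1)^(i+j)·(3×3 minor ij) of I−A; the adjugate is their transpose:
adj(I−A) = Cᵀ =
  [ 0.274375   0.099000   0.128875   0.041250]
  [ 0.072000   0.390000   0.136000   0.162500]
  [ 0.145125   0.129000   0.274125   0.053750]
  [ 0.114750   0.183500   0.216750   0.368500]
det(I−A) = Σ_j (I−A)_1j·C_1j = (0.85)(0.274375) + (-0.10)(0.072000) + (-0.35)(0.145125) + (0.00)(0.114750) = 0.175225
(I − A)⁻¹ = adj(I−A) / det(I−A) ≈
  [   1.56584     0.56499     0.73548     0.23541]
  [   0.41090     2.22571     0.77614     0.92738]
  [   0.82822     0.73620     1.56442     0.30675]
  [   0.65487     1.04722     1.23698     2.10301]
The output multiplier for sector j is the column-j sum of the Leontief inverse (I − A)⁻¹ = adj(I−A) / det(I−A).
Column 4 of adj(I−A): (0.041250, 0.162500, 0.053750, 0.368500); det(I−A) = 0.175225.
m_4 = (0.041250 + 0.162500 + 0.053750 + 0.368500) / 0.175225 = 0.626 / 0.175225 ≈ 3.5725.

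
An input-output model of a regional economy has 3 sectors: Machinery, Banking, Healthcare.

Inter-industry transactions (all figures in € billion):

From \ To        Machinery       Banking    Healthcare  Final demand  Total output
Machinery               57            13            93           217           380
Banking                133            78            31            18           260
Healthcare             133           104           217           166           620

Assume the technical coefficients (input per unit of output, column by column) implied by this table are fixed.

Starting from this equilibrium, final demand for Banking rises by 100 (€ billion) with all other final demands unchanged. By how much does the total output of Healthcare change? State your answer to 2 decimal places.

Technical coefficients a_ij = z_ij / X_j:
  a_MM = 57/380 = 0.15, a_BM = 133/380 = 0.35, a_HM = 133/380 = 0.35
  a_MB = 13/260 = 0.05, a_BB = 78/260 = 0.30, a_HB = 104/260 = 0.40
  a_MH = 93/620 = 0.15, a_BH = 31/620 = 0.05, a_HH = 217/620 = 0.35
I − A =
  [   0.85    -0.05    -0.15]
  [  -0.35     0.70    -0.05]
  [  -0.35    -0.40     0.65]
Cofactors of I−A, C_ij = (−1)^(i+j)·(minor ij) (rows/columns in the sector order above):
  C_11 = (0.70)(0.65) − (-0.05)(-0.40) = 0.4350
  C_12 = −[(-0.35)(0.65) − (-0.05)(-0.35)] = 0.2450
  C_13 = (-0.35)(-0.40) − (0.70)(-0.35) = 0.3850
  C_21 = −[(-0.05)(0.65) − (-0.15)(-0.40)] = 0.0925
  C_22 = (0.85)(0.65) − (-0.15)(-0.35) = 0.5000
  C_23 = −[(0.85)(-0.40) − (-0.05)(-0.35)] = 0.3575
  C_31 = (-0.05)(-0.05) − (-0.15)(0.70) = 0.1075
  C_32 = −[(0.85)(-0.05) − (-0.15)(-0.35)] = 0.0950
  C_33 = (0.85)(0.70) − (-0.05)(-0.35) = 0.5775
det(I−A) = Σ_j (I−A)_1j·C_1j = (0.85)(0.4350) + (-0.05)(0.2450) + (-0.15)(0.3850) = 0.29975
adj(I−A) = Cᵀ =
  [ 0.4350   0.0925   0.1075]
  [ 0.2450   0.5000   0.0950]
  [ 0.3850   0.3575   0.5775]
(I − A)⁻¹ = adj(I−A) / det(I−A) ≈
  [   1.4512     0.3086     0.3586]
  [   0.8173     1.6681     0.3169]
  [   1.2844     1.1927     1.9266]
Δx = (I − A)⁻¹ Δd with Δd having +100 in the Banking component and 0 elsewhere.
So Δx_H = L_HB · (+100), where L_HB = adj(I−A)_HB / det(I−A) = 0.3575 / 0.29975.
Δx_H = 0.3575 × (+100) / 0.29975 = 35.75 / 0.29975 ≈ 119.27.

Δx_H = 119.27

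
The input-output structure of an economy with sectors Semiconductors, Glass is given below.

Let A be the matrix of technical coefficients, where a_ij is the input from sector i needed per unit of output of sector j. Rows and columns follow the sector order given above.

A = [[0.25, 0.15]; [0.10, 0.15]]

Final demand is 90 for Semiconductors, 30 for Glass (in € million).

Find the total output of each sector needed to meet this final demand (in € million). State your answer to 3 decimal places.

x_1 = 130.120, x_2 = 50.602

I − A =
  [   0.75    -0.15]
  [  -0.10     0.85]
det(I−A) = (0.75)(0.85) − (-0.15)(-0.10) = 0.6225
adj(I−A) = [[0.85, 0.15], [0.10, 0.75]]
(I − A)⁻¹ = adj(I−A) / det(I−A) ≈
  [   1.3655     0.2410]
  [   0.1606     1.2048]
x = (I − A)⁻¹ d = adj(I−A)·d / det(I−A), with det(I−A) = 0.6225:
  x_1 = (0.85·90 + 0.15·30) / 0.6225 = 81.00 / 0.6225 ≈ 130.120
  x_2 = (0.10·90 + 0.75·30) / 0.6225 = 31.50 / 0.6225 ≈ 50.602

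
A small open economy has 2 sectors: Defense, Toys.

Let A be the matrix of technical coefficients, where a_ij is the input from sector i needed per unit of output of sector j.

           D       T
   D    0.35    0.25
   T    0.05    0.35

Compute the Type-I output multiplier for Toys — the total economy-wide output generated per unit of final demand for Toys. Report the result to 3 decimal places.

m_T = 2.195

I − A =
  [   0.65    -0.25]
  [  -0.05     0.65]
det(I−A) = (0.65)(0.65) − (-0.25)(-0.05) = 0.4100
adj(I−A) = [[0.65, 0.25], [0.05, 0.65]]
(I − A)⁻¹ = adj(I−A) / det(I−A) ≈
  [   1.5854     0.6098]
  [   0.1220     1.5854]
The output multiplier for sector j is the column-j sum of the Leontief inverse (I − A)⁻¹ = adj(I−A) / det(I−A).
Column T of adj(I−A): (0.25, 0.65); det(I−A) = 0.4100.
m_T = (0.25 + 0.65) / 0.4100 = 0.90 / 0.4100 ≈ 2.195.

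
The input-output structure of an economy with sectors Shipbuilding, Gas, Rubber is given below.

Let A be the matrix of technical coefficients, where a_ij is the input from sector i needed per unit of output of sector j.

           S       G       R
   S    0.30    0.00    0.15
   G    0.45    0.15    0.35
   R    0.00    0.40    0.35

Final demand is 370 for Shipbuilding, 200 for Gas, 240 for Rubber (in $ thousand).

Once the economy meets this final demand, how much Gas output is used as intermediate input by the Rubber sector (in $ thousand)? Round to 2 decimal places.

z_GR = 354.88

I − A =
  [   0.70     0.00    -0.15]
  [  -0.45     0.85    -0.35]
  [   0.00    -0.40     0.65]
Cofactors of I−A, C_ij = (−1)^(i+j)·(minor ij) (rows/columns in the sector order above):
  C_11 = (0.85)(0.65) − (-0.35)(-0.40) = 0.4125
  C_12 = −[(-0.45)(0.65) − (-0.35)(0.00)] = 0.2925
  C_13 = (-0.45)(-0.40) − (0.85)(0.00) = 0.1800
  C_21 = −[(0.00)(0.65) − (-0.15)(-0.40)] = 0.0600
  C_22 = (0.70)(0.65) − (-0.15)(0.00) = 0.4550
  C_23 = −[(0.70)(-0.40) − (0.00)(0.00)] = 0.2800
  C_31 = (0.00)(-0.35) − (-0.15)(0.85) = 0.1275
  C_32 = −[(0.70)(-0.35) − (-0.15)(-0.45)] = 0.3125
  C_33 = (0.70)(0.85) − (0.00)(-0.45) = 0.5950
det(I−A) = Σ_j (I−A)_1j·C_1j = (0.70)(0.4125) + (0.00)(0.2925) + (-0.15)(0.1800) = 0.26175
adj(I−A) = Cᵀ =
  [ 0.4125   0.0600   0.1275]
  [ 0.2925   0.4550   0.3125]
  [ 0.1800   0.2800   0.5950]
(I − A)⁻¹ = adj(I−A) / det(I−A) ≈
  [   1.5759     0.2292     0.4871]
  [   1.1175     1.7383     1.1939]
  [   0.6877     1.0697     2.2732]
First solve x = (I − A)⁻¹ d = adj(I−A)·d / det(I−A); in particular x_R = (0.1800·370 + 0.2800·200 + 0.5950·240) / 0.26175 = 265.40 / 0.26175 ≈ 1013.9446.
Intermediate flow from G to R: z_GR = a_GR · x_R = 0.35 × 265.40 / 0.26175 = 92.89 / 0.26175 ≈ 354.88.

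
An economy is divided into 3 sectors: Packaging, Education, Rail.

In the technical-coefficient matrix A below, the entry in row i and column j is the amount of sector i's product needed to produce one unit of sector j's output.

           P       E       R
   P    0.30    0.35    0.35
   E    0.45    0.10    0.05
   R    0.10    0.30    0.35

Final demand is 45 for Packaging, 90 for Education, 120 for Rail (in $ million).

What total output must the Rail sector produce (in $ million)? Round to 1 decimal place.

x_R = 411.2

I − A =
  [   0.70    -0.35    -0.35]
  [  -0.45     0.90    -0.05]
  [  -0.10    -0.30     0.65]
Cofactors of I−A, C_ij = (−1)^(i+j)·(minor ij) (rows/columns in the sector order above):
  C_11 = (0.90)(0.65) − (-0.05)(-0.30) = 0.5700
  C_12 = −[(-0.45)(0.65) − (-0.05)(-0.10)] = 0.2975
  C_13 = (-0.45)(-0.30) − (0.90)(-0.10) = 0.2250
  C_21 = −[(-0.35)(0.65) − (-0.35)(-0.30)] = 0.3325
  C_22 = (0.70)(0.65) − (-0.35)(-0.10) = 0.4200
  C_23 = −[(0.70)(-0.30) − (-0.35)(-0.10)] = 0.2450
  C_31 = (-0.35)(-0.05) − (-0.35)(0.90) = 0.3325
  C_32 = −[(0.70)(-0.05) − (-0.35)(-0.45)] = 0.1925
  C_33 = (0.70)(0.90) − (-0.35)(-0.45) = 0.4725
det(I−A) = Σ_j (I−A)_1j·C_1j = (0.70)(0.5700) + (-0.35)(0.2975) + (-0.35)(0.2250) = 0.216125
adj(I−A) = Cᵀ =
  [ 0.5700   0.3325   0.3325]
  [ 0.2975   0.4200   0.1925]
  [ 0.2250   0.2450   0.4725]
(I − A)⁻¹ = adj(I−A) / det(I−A) ≈
  [   2.6374     1.5385     1.5385]
  [   1.3765     1.9433     0.8907]
  [   1.0411     1.1336     2.1862]
x = (I − A)⁻¹ d = adj(I−A)·d / det(I−A), with det(I−A) = 0.216125:
  x_P = (0.5700·45 + 0.3325·90 + 0.3325·120) / 0.216125 = 95.475 / 0.216125 ≈ 441.8
  x_E = (0.2975·45 + 0.4200·90 + 0.1925·120) / 0.216125 = 74.2875 / 0.216125 ≈ 343.7
  x_R = (0.2250·45 + 0.2450·90 + 0.4725·120) / 0.216125 = 88.875 / 0.216125 ≈ 411.2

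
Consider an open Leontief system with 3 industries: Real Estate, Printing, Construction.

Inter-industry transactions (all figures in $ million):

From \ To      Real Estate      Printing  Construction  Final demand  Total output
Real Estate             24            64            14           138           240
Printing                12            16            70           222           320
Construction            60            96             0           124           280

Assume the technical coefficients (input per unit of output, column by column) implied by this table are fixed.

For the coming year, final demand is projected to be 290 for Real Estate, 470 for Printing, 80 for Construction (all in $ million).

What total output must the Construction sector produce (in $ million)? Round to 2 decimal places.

x_3 = 387.07

Technical coefficients a_ij = z_ij / X_j:
  a_11 = 24/240 = 0.10, a_21 = 12/240 = 0.05, a_31 = 60/240 = 0.25
  a_12 = 64/320 = 0.20, a_22 = 16/320 = 0.05, a_32 = 96/320 = 0.30
  a_13 = 14/280 = 0.05, a_23 = 70/280 = 0.25, a_33 = 0/280 = 0.00
I − A =
  [   0.90    -0.20    -0.05]
  [  -0.05     0.95    -0.25]
  [  -0.25    -0.30     1.00]
Cofactors of I−A, C_ij = (−1)^(i+j)·(minor ij) (rows/columns in the sector order above):
  C_11 = (0.95)(1.00) − (-0.25)(-0.30) = 0.8750
  C_12 = −[(-0.05)(1.00) − (-0.25)(-0.25)] = 0.1125
  C_13 = (-0.05)(-0.30) − (0.95)(-0.25) = 0.2525
  C_21 = −[(-0.20)(1.00) − (-0.05)(-0.30)] = 0.2150
  C_22 = (0.90)(1.00) − (-0.05)(-0.25) = 0.8875
  C_23 = −[(0.90)(-0.30) − (-0.20)(-0.25)] = 0.3200
  C_31 = (-0.20)(-0.25) − (-0.05)(0.95) = 0.0975
  C_32 = −[(0.90)(-0.25) − (-0.05)(-0.05)] = 0.2275
  C_33 = (0.90)(0.95) − (-0.20)(-0.05) = 0.8450
det(I−A) = Σ_j (I−A)_1j·C_1j = (0.90)(0.8750) + (-0.20)(0.1125) + (-0.05)(0.2525) = 0.752375
adj(I−A) = Cᵀ =
  [ 0.8750   0.2150   0.0975]
  [ 0.1125   0.8875   0.2275]
  [ 0.2525   0.3200   0.8450]
(I − A)⁻¹ = adj(I−A) / det(I−A) ≈
  [   1.1630     0.2858     0.1296]
  [   0.1495     1.1796     0.3024]
  [   0.3356     0.4253     1.1231]
x = (I − A)⁻¹ d = adj(I−A)·d / det(I−A), with det(I−A) = 0.752375:
  x_1 = (0.8750·290 + 0.2150·470 + 0.0975·80) / 0.752375 = 362.60 / 0.752375 ≈ 481.94
  x_2 = (0.1125·290 + 0.8875·470 + 0.2275·80) / 0.752375 = 467.95 / 0.752375 ≈ 621.96
  x_3 = (0.2525·290 + 0.3200·470 + 0.8450·80) / 0.752375 = 291.225 / 0.752375 ≈ 387.07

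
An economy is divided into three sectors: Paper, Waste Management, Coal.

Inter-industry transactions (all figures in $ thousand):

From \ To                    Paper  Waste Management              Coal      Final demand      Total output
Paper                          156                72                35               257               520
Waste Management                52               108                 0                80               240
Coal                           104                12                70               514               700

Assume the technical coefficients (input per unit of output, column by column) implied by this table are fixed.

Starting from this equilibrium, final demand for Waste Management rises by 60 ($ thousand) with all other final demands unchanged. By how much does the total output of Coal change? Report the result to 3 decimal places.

Technical coefficients a_ij = z_ij / X_j:
  a_11 = 156/520 = 0.30, a_21 = 52/520 = 0.10, a_31 = 104/520 = 0.20
  a_12 = 72/240 = 0.30, a_22 = 108/240 = 0.45, a_32 = 12/240 = 0.05
  a_13 = 35/700 = 0.05, a_23 = 0/700 = 0.00, a_33 = 70/700 = 0.10
I − A =
  [   0.70    -0.30    -0.05]
  [  -0.10     0.55     0.00]
  [  -0.20    -0.05     0.90]
Cofactors of I−A, C_ij = (−1)^(i+j)·(minor ij) (rows/columns in the sector order above):
  C_11 = (0.55)(0.90) − (0.00)(-0.05) = 0.4950
  C_12 = −[(-0.10)(0.90) − (0.00)(-0.20)] = 0.0900
  C_13 = (-0.10)(-0.05) − (0.55)(-0.20) = 0.1150
  C_21 = −[(-0.30)(0.90) − (-0.05)(-0.05)] = 0.2725
  C_22 = (0.70)(0.90) − (-0.05)(-0.20) = 0.6200
  C_23 = −[(0.70)(-0.05) − (-0.30)(-0.20)] = 0.0950
  C_31 = (-0.30)(0.00) − (-0.05)(0.55) = 0.0275
  C_32 = −[(0.70)(0.00) − (-0.05)(-0.10)] = 0.0050
  C_33 = (0.70)(0.55) − (-0.30)(-0.10) = 0.3550
det(I−A) = Σ_j (I−A)_1j·C_1j = (0.70)(0.4950) + (-0.30)(0.0900) + (-0.05)(0.1150) = 0.31375
adj(I−A) = Cᵀ =
  [ 0.4950   0.2725   0.0275]
  [ 0.0900   0.6200   0.0050]
  [ 0.1150   0.0950   0.3550]
(I − A)⁻¹ = adj(I−A) / det(I−A) ≈
  [   1.5777     0.8685     0.0876]
  [   0.2869     1.9761     0.0159]
  [   0.3665     0.3028     1.1315]
Δx = (I − A)⁻¹ Δd with Δd having +60 in the Waste Management component and 0 elsewhere.
So Δx_3 = L_32 · (+60), where L_32 = adj(I−A)_32 / det(I−A) = 0.0950 / 0.31375.
Δx_3 = 0.0950 × (+60) / 0.31375 = 5.70 / 0.31375 ≈ 18.167.

Δx_3 = 18.167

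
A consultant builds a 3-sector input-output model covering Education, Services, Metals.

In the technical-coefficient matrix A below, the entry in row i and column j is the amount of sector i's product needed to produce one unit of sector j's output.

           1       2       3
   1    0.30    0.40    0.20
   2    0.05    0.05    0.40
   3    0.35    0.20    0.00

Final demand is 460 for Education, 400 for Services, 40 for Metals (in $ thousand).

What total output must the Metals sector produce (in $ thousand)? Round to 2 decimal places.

I − A =
  [   0.70    -0.40    -0.20]
  [  -0.05     0.95    -0.40]
  [  -0.35    -0.20     1.00]
Cofactors of I−A, C_ij = (−1)^(i+j)·(minor ij) (rows/columns in the sector order above):
  C_11 = (0.95)(1.00) − (-0.40)(-0.20) = 0.8700
  C_12 = −[(-0.05)(1.00) − (-0.40)(-0.35)] = 0.1900
  C_13 = (-0.05)(-0.20) − (0.95)(-0.35) = 0.3425
  C_21 = −[(-0.40)(1.00) − (-0.20)(-0.20)] = 0.4400
  C_22 = (0.70)(1.00) − (-0.20)(-0.35) = 0.6300
  C_23 = −[(0.70)(-0.20) − (-0.40)(-0.35)] = 0.2800
  C_31 = (-0.40)(-0.40) − (-0.20)(0.95) = 0.3500
  C_32 = −[(0.70)(-0.40) − (-0.20)(-0.05)] = 0.2900
  C_33 = (0.70)(0.95) − (-0.40)(-0.05) = 0.6450
det(I−A) = Σ_j (I−A)_1j·C_1j = (0.70)(0.8700) + (-0.40)(0.1900) + (-0.20)(0.3425) = 0.4645
adj(I−A) = Cᵀ =
  [ 0.8700   0.4400   0.3500]
  [ 0.1900   0.6300   0.2900]
  [ 0.3425   0.2800   0.6450]
(I − A)⁻¹ = adj(I−A) / det(I−A) ≈
  [   1.8730     0.9473     0.7535]
  [   0.4090     1.3563     0.6243]
  [   0.7374     0.6028     1.3886]
x = (I − A)⁻¹ d = adj(I−A)·d / det(I−A), with det(I−A) = 0.4645:
  x_1 = (0.8700·460 + 0.4400·400 + 0.3500·40) / 0.4645 = 590.20 / 0.4645 ≈ 1270.61
  x_2 = (0.1900·460 + 0.6300·400 + 0.2900·40) / 0.4645 = 351.00 / 0.4645 ≈ 755.65
  x_3 = (0.3425·460 + 0.2800·400 + 0.6450·40) / 0.4645 = 295.35 / 0.4645 ≈ 635.84

x_3 = 635.84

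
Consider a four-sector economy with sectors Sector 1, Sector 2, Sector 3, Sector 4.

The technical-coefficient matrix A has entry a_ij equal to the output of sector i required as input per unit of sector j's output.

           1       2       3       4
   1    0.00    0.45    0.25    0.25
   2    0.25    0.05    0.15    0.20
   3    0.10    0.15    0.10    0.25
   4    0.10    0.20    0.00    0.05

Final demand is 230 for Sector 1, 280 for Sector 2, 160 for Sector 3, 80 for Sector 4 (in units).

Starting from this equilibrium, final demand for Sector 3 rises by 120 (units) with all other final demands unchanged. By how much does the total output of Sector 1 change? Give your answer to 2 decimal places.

I − A =
  [   1.00    -0.45    -0.25    -0.25]
  [  -0.25     0.95    -0.15    -0.20]
  [  -0.10    -0.15     0.90    -0.25]
  [  -0.10    -0.20     0.00     0.95]
Compute the cofactors C_ij = (−1)^(i+j)·(3×3 minor ij) of I−A; the adjugate is their transpose:
adj(I−A) = Cᵀ =
  [ 0.747375   0.477875   0.287250   0.372875]
  [ 0.249750   0.802500   0.203125   0.288125]
  [ 0.161125   0.247750   0.710375   0.281500]
  [ 0.131250   0.219250   0.073000   0.691375]
det(I−A) = Σ_j (I−A)_1j·C_1j = (1.00)(0.747375) + (-0.45)(0.249750) + (-0.25)(0.161125) + (-0.25)(0.131250) = 0.56189375
(I − A)⁻¹ = adj(I−A) / det(I−A) ≈
  [   1.3301     0.8505     0.5112     0.6636]
  [   0.4445     1.4282     0.3615     0.5128]
  [   0.2868     0.4409     1.2643     0.5010]
  [   0.2336     0.3902     0.1299     1.2304]
Δx = (I − A)⁻¹ Δd with Δd having +120 in the Sector 3 component and 0 elsewhere.
So Δx_1 = L_13 · (+120), where L_13 = adj(I−A)_13 / det(I−A) = 0.287250 / 0.56189375.
Δx_1 = 0.287250 × (+120) / 0.56189375 = 34.47 / 0.56189375 ≈ 61.35.

Δx_1 = 61.35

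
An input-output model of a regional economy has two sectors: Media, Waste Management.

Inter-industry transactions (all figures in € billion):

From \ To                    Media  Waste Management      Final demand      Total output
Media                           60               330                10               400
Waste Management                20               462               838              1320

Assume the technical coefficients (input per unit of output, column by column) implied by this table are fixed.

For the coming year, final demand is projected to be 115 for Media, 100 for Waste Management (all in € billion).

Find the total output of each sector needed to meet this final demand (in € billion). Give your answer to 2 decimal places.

Technical coefficients a_ij = z_ij / X_j:
  a_11 = 60/400 = 0.15, a_21 = 20/400 = 0.05
  a_12 = 330/1320 = 0.25, a_22 = 462/1320 = 0.35
I − A =
  [   0.85    -0.25]
  [  -0.05     0.65]
det(I−A) = (0.85)(0.65) − (-0.25)(-0.05) = 0.5400
adj(I−A) = [[0.65, 0.25], [0.05, 0.85]]
(I − A)⁻¹ = adj(I−A) / det(I−A) ≈
  [   1.2037     0.4630]
  [   0.0926     1.5741]
x = (I − A)⁻¹ d = adj(I−A)·d / det(I−A), with det(I−A) = 0.5400:
  x_1 = (0.65·115 + 0.25·100) / 0.5400 = 99.75 / 0.5400 ≈ 184.72
  x_2 = (0.05·115 + 0.85·100) / 0.5400 = 90.75 / 0.5400 ≈ 168.06

x_1 = 184.72, x_2 = 168.06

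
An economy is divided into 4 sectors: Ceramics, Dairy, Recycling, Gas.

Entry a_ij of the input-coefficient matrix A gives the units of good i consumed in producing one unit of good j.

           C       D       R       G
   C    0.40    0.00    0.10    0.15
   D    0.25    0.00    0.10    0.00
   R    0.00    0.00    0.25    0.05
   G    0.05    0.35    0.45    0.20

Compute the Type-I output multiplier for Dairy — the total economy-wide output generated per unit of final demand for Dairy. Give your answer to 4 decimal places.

m_D = 1.6695

I − A =
  [   0.60     0.00    -0.10    -0.15]
  [  -0.25     1.00    -0.10     0.00]
  [   0.00     0.00     0.75    -0.05]
  [  -0.05    -0.35    -0.45     0.80]
Compute the cofactors C_ij = (−1)^(i+j)·(3×3 minor ij) of I−A; the adjugate is their transpose:
adj(I−A) = Cᵀ =
  [ 0.575750   0.041125   0.152750   0.117500]
  [ 0.144625   0.340625   0.084125   0.032375]
  [ 0.006875   0.010500   0.459375   0.030000]
  [ 0.103125   0.157500   0.304750   0.450000]
det(I−A) = Σ_j (I−A)_1j·C_1j = (0.60)(0.575750) + (0.00)(0.144625) + (-0.10)(0.006875) + (-0.15)(0.103125) = 0.32929375
(I − A)⁻¹ = adj(I−A) / det(I−A) ≈
  [   1.74844     0.12489     0.46387     0.35682]
  [   0.43920     1.03441     0.25547     0.09832]
  [   0.02088     0.03189     1.39503     0.09110]
  [   0.31317     0.47830     0.92547     1.36656]
The output multiplier for sector j is the column-j sum of the Leontief inverse (I − A)⁻¹ = adj(I−A) / det(I−A).
Column D of adj(I−A): (0.041125, 0.340625, 0.010500, 0.157500); det(I−A) = 0.32929375.
m_D = (0.041125 + 0.340625 + 0.010500 + 0.157500) / 0.32929375 = 0.54975 / 0.32929375 ≈ 1.6695.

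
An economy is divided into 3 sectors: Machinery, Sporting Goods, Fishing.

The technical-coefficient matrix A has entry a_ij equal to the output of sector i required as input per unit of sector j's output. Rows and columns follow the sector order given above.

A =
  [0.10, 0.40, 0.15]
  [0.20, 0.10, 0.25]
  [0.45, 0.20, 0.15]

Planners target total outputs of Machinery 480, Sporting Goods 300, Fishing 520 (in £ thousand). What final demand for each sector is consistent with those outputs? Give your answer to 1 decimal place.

I − A =
  [   0.90    -0.40    -0.15]
  [  -0.20     0.90    -0.25]
  [  -0.45    -0.20     0.85]
d = (I − A) x:
  d_M = (+0.90)·480 + (-0.40)·300 + (-0.15)·520 = 234.0
  d_S = (-0.20)·480 + (+0.90)·300 + (-0.25)·520 = 44.0
  d_F = (-0.45)·480 + (-0.20)·300 + (+0.85)·520 = 166.0

d_M = 234.0, d_S = 44.0, d_F = 166.0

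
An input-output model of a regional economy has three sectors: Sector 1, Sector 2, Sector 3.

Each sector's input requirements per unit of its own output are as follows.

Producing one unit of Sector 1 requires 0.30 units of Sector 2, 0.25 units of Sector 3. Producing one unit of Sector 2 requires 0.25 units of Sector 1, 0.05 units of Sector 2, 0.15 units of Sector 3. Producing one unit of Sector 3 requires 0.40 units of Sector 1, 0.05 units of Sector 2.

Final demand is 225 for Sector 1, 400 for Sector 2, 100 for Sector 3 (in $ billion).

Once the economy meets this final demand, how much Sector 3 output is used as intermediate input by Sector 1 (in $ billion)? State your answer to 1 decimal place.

I − A =
  [   1.00    -0.25    -0.40]
  [  -0.30     0.95    -0.05]
  [  -0.25    -0.15     1.00]
Cofactors of I−A, C_ij = (−1)^(i+j)·(minor ij) (rows/columns in the sector order above):
  C_11 = (0.95)(1.00) − (-0.05)(-0.15) = 0.9425
  C_12 = −[(-0.30)(1.00) − (-0.05)(-0.25)] = 0.3125
  C_13 = (-0.30)(-0.15) − (0.95)(-0.25) = 0.2825
  C_21 = −[(-0.25)(1.00) − (-0.40)(-0.15)] = 0.3100
  C_22 = (1.00)(1.00) − (-0.40)(-0.25) = 0.9000
  C_23 = −[(1.00)(-0.15) − (-0.25)(-0.25)] = 0.2125
  C_31 = (-0.25)(-0.05) − (-0.40)(0.95) = 0.3925
  C_32 = −[(1.00)(-0.05) − (-0.40)(-0.30)] = 0.1700
  C_33 = (1.00)(0.95) − (-0.25)(-0.30) = 0.8750
det(I−A) = Σ_j (I−A)_1j·C_1j = (1.00)(0.9425) + (-0.25)(0.3125) + (-0.40)(0.2825) = 0.751375
adj(I−A) = Cᵀ =
  [ 0.9425   0.3100   0.3925]
  [ 0.3125   0.9000   0.1700]
  [ 0.2825   0.2125   0.8750]
(I − A)⁻¹ = adj(I−A) / det(I−A) ≈
  [   1.2544     0.4126     0.5224]
  [   0.4159     1.1978     0.2263]
  [   0.3760     0.2828     1.1645]
First solve x = (I − A)⁻¹ d = adj(I−A)·d / det(I−A); in particular x_1 = (0.9425·225 + 0.3100·400 + 0.3925·100) / 0.751375 = 375.3125 / 0.751375 ≈ 499.501.
Intermediate flow from 3 to 1: z_31 = a_31 · x_1 = 0.25 × 375.3125 / 0.751375 = 93.828125 / 0.751375 ≈ 124.9.

z_31 = 124.9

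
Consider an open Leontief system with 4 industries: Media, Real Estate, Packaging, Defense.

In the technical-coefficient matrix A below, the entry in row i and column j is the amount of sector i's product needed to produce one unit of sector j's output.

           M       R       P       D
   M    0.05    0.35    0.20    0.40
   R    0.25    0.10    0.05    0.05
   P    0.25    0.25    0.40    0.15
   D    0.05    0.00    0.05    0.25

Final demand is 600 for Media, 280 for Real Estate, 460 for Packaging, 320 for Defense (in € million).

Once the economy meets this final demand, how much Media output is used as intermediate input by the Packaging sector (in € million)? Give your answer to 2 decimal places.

I − A =
  [   0.95    -0.35    -0.20    -0.40]
  [  -0.25     0.90    -0.05    -0.05]
  [  -0.25    -0.25     0.60    -0.15]
  [  -0.05     0.00    -0.05     0.75]
Compute the cofactors C_ij = (−1)^(i+j)·(3×3 minor ij) of I−A; the adjugate is their transpose:
adj(I−A) = Cᵀ =
  [ 0.388250   0.197375   0.167000   0.253625]
  [ 0.122500   0.364375   0.080000   0.105625]
  [ 0.223000   0.241375   0.556750   0.246375]
  [ 0.040750   0.029250   0.048250   0.386750]
det(I−A) = Σ_j (I−A)_1j·C_1j = (0.95)(0.388250) + (-0.35)(0.122500) + (-0.20)(0.223000) + (-0.40)(0.040750) = 0.2650625
(I − A)⁻¹ = adj(I−A) / det(I−A) ≈
  [   1.4647     0.7446     0.6300     0.9568]
  [   0.4622     1.3747     0.3018     0.3985]
  [   0.8413     0.9106     2.1004     0.9295]
  [   0.1537     0.1104     0.1820     1.4591]
First solve x = (I − A)⁻¹ d = adj(I−A)·d / det(I−A); in particular x_P = (0.223000·600 + 0.241375·280 + 0.556750·460 + 0.246375·320) / 0.2650625 = 536.33 / 0.2650625 ≈ 2023.4096.
Intermediate flow from M to P: z_MP = a_MP · x_P = 0.20 × 536.33 / 0.2650625 = 107.266 / 0.2650625 ≈ 404.68.

z_MP = 404.68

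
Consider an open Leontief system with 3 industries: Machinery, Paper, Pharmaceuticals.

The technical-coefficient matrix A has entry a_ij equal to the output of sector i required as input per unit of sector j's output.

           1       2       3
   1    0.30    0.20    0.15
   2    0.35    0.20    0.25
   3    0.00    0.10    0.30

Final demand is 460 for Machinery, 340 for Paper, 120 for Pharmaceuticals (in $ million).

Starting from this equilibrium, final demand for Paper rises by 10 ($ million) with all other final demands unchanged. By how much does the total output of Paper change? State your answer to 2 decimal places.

I − A =
  [   0.70    -0.20    -0.15]
  [  -0.35     0.80    -0.25]
  [   0.00    -0.10     0.70]
Cofactors of I−A, C_ij = (−1)^(i+j)·(minor ij) (rows/columns in the sector order above):
  C_11 = (0.80)(0.70) − (-0.25)(-0.10) = 0.5350
  C_12 = −[(-0.35)(0.70) − (-0.25)(0.00)] = 0.2450
  C_13 = (-0.35)(-0.10) − (0.80)(0.00) = 0.0350
  C_21 = −[(-0.20)(0.70) − (-0.15)(-0.10)] = 0.1550
  C_22 = (0.70)(0.70) − (-0.15)(0.00) = 0.4900
  C_23 = −[(0.70)(-0.10) − (-0.20)(0.00)] = 0.0700
  C_31 = (-0.20)(-0.25) − (-0.15)(0.80) = 0.1700
  C_32 = −[(0.70)(-0.25) − (-0.15)(-0.35)] = 0.2275
  C_33 = (0.70)(0.80) − (-0.20)(-0.35) = 0.4900
det(I−A) = Σ_j (I−A)_1j·C_1j = (0.70)(0.5350) + (-0.20)(0.2450) + (-0.15)(0.0350) = 0.32025
adj(I−A) = Cᵀ =
  [ 0.5350   0.1550   0.1700]
  [ 0.2450   0.4900   0.2275]
  [ 0.0350   0.0700   0.4900]
(I − A)⁻¹ = adj(I−A) / det(I−A) ≈
  [   1.6706     0.4840     0.5308]
  [   0.7650     1.5301     0.7104]
  [   0.1093     0.2186     1.5301]
Δx = (I − A)⁻¹ Δd with Δd having +10 in the Paper component and 0 elsewhere.
So Δx_2 = L_22 · (+10), where L_22 = adj(I−A)_22 / det(I−A) = 0.4900 / 0.32025.
Δx_2 = 0.4900 × (+10) / 0.32025 = 4.90 / 0.32025 ≈ 15.30.

Δx_2 = 15.30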